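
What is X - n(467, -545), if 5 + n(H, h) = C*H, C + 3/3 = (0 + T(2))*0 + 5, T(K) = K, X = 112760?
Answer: 110897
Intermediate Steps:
C = 4 (C = -1 + ((0 + 2)*0 + 5) = -1 + (2*0 + 5) = -1 + (0 + 5) = -1 + 5 = 4)
n(H, h) = -5 + 4*H
X - n(467, -545) = 112760 - (-5 + 4*467) = 112760 - (-5 + 1868) = 112760 - 1*1863 = 112760 - 1863 = 110897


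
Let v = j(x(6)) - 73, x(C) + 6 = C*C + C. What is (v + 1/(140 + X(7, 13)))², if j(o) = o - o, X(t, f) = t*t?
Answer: 190329616/35721 ≈ 5328.2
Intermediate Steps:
X(t, f) = t²
x(C) = -6 + C + C² (x(C) = -6 + (C*C + C) = -6 + (C² + C) = -6 + (C + C²) = -6 + C + C²)
j(o) = 0
v = -73 (v = 0 - 73 = -73)
(v + 1/(140 + X(7, 13)))² = (-73 + 1/(140 + 7²))² = (-73 + 1/(140 + 49))² = (-73 + 1/189)² = (-13796/189)² = 190329616/35721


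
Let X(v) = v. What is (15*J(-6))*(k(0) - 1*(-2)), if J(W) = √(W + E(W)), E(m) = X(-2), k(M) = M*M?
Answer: 60*I*√2 ≈ 84.853*I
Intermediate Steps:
k(M) = M²
E(m) = -2
J(W) = √(-2 + W) (J(W) = √(W - 2) = √(-2 + W))
(15*J(-6))*(k(0) - 1*(-2)) = (15*√(-2 - 6))*(0² - 1*(-2)) = (15*√(-8))*(0 + 2) = (15*(2*I*√2))*2 = (30*I*√2)*2 = 60*I*√2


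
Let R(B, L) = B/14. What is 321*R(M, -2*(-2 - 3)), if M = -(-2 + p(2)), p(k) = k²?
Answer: -321/7 ≈ -45.857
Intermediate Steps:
M = -2 (M = -(-2 + 2²) = -(-2 + 4) = -1*2 = -2)
R(B, L) = B/14 (R(B, L) = B*(1/14) = B/14)
321*R(M, -2*(-2 - 3)) = 321*((1/14)*(-2)) = 321*(-⅐) = -321/7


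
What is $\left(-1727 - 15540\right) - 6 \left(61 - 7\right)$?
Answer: $-17591$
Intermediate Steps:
$\left(-1727 - 15540\right) - 6 \left(61 - 7\right) = \left(-1727 - 15540\right) - 6 \cdot 54 = -17267 - 324 = -17591$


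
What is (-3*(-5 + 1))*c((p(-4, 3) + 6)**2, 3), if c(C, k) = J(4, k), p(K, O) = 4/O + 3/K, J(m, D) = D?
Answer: 36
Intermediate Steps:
p(K, O) = 3/K + 4/O
c(C, k) = k
(-3*(-5 + 1))*c((p(-4, 3) + 6)**2, 3) = -3*(-5 + 1)*3 = -3*(-4)*3 = 12*3 = 36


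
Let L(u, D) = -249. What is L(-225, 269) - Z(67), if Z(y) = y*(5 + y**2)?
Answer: -301347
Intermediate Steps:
L(-225, 269) - Z(67) = -249 - 67*(5 + 67**2) = -249 - 67*(5 + 4489) = -249 - 67*4494 = -249 - 1*301098 = -249 - 301098 = -301347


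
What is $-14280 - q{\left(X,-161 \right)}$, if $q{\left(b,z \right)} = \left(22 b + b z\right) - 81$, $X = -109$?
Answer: $-29350$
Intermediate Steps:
$q{\left(b,z \right)} = -81 + 22 b + b z$
$-14280 - q{\left(X,-161 \right)} = -14280 - \left(-81 + 22 \left(-109\right) - -17549\right) = -14280 - \left(-81 - 2398 + 17549\right) = -14280 - 15070 = -29350$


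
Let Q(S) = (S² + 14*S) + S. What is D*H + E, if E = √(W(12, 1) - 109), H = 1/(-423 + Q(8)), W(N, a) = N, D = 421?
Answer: -421/239 + I*√97 ≈ -1.7615 + 9.8489*I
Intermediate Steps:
Q(S) = S² + 15*S
H = -1/239 (H = 1/(-423 + 8*(15 + 8)) = 1/(-423 + 8*23) = 1/(-423 + 184) = 1/(-239) = -1/239 ≈ -0.0041841)
E = I*√97 (E = √(12 - 109) = √(-97) = I*√97 ≈ 9.8489*I)
D*H + E = 421*(-1/239) + I*√97 = -421/239 + I*√97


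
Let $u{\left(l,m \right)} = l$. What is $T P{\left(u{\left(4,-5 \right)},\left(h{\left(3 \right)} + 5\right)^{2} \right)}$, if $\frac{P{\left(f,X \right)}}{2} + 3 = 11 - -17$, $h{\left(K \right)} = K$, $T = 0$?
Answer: $0$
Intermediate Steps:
$P{\left(f,X \right)} = 50$ ($P{\left(f,X \right)} = -6 + 2 \left(11 - -17\right) = -6 + 2 \left(11 + 17\right) = -6 + 2 \cdot 28 = -6 + 56 = 50$)
$T P{\left(u{\left(4,-5 \right)},\left(h{\left(3 \right)} + 5\right)^{2} \right)} = 0 \cdot 50 = 0$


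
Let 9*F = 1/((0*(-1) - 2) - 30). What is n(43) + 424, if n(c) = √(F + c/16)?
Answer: 424 + √1546/24 ≈ 425.64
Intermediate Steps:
F = -1/288 (F = 1/(9*((0*(-1) - 2) - 30)) = 1/(9*((0 - 2) - 30)) = 1/(9*(-2 - 30)) = (⅑)/(-32) = (⅑)*(-1/32) = -1/288 ≈ -0.0034722)
n(c) = √(-1/288 + c/16)
n(43) + 424 = √(-2 + 36*43)/24 + 424 = √(-2 + 1548)/24 + 424 = √1546/24 + 424 = 424 + √1546/24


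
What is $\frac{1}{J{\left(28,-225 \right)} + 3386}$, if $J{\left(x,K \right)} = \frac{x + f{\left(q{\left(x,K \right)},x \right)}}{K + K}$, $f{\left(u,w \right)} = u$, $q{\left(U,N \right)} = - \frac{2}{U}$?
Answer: $\frac{6300}{21331409} \approx 0.00029534$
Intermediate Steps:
$J{\left(x,K \right)} = \frac{x - \frac{2}{x}}{2 K}$ ($J{\left(x,K \right)} = \frac{x - \frac{2}{x}}{K + K} = \frac{x - \frac{2}{x}}{2 K}$)
$\frac{1}{J{\left(28,-225 \right)} + 3386} = \frac{1}{\frac{-2 + 28^{2}}{2 \left(-225\right) 28} + 3386} = \frac{1}{\frac{1}{2} \left(- \frac{1}{225}\right) \frac{1}{28} \left(-2 + 784\right) + 3386} = \frac{1}{\frac{1}{2} \left(- \frac{1}{225}\right) \frac{1}{28} \cdot 782 + 3386} = \frac{1}{- \frac{391}{6300} + 3386} = \frac{1}{\frac{21331409}{6300}} = \frac{6300}{21331409}$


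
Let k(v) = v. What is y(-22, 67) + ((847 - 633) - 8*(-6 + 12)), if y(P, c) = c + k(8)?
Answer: 241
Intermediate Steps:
y(P, c) = 8 + c (y(P, c) = c + 8 = 8 + c)
y(-22, 67) + ((847 - 633) - 8*(-6 + 12)) = (8 + 67) + ((847 - 633) - 8*(-6 + 12)) = 75 + (214 - 8*6) = 75 + (214 - 48) = 75 + 166 = 241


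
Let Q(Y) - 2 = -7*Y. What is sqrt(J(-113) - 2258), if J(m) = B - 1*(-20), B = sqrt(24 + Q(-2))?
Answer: sqrt(-2238 + 2*sqrt(10)) ≈ 47.241*I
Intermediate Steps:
Q(Y) = 2 - 7*Y
B = 2*sqrt(10) (B = sqrt(24 + (2 - 7*(-2))) = sqrt(24 + (2 + 14)) = sqrt(24 + 16) = sqrt(40) = 2*sqrt(10) ≈ 6.3246)
J(m) = 20 + 2*sqrt(10) (J(m) = 2*sqrt(10) - 1*(-20) = 2*sqrt(10) + 20 = 20 + 2*sqrt(10))
sqrt(J(-113) - 2258) = sqrt((20 + 2*sqrt(10)) - 2258) = sqrt(-2238 + 2*sqrt(10))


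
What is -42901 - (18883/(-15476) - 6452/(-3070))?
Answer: -1019162509831/23755660 ≈ -42902.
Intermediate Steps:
-42901 - (18883/(-15476) - 6452/(-3070)) = -42901 - (18883*(-1/15476) - 6452*(-1/3070)) = -42901 - (-18883/15476 + 3226/1535) = -42901 - 1*20940171/23755660 = -42901 - 20940171/23755660 = -1019162509831/23755660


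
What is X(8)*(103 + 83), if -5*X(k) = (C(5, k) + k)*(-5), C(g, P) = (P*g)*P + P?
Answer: 62496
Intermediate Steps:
C(g, P) = P + g*P² (C(g, P) = g*P² + P = P + g*P²)
X(k) = k + k*(1 + 5*k) (X(k) = -(k*(1 + k*5) + k)*(-5)/5 = -(k*(1 + 5*k) + k)*(-5)/5 = -(k + k*(1 + 5*k))*(-5)/5 = -(-5*k - 5*k*(1 + 5*k))/5 = k + k*(1 + 5*k))
X(8)*(103 + 83) = (8*(2 + 5*8))*(103 + 83) = (8*(2 + 40))*186 = (8*42)*186 = 336*186 = 62496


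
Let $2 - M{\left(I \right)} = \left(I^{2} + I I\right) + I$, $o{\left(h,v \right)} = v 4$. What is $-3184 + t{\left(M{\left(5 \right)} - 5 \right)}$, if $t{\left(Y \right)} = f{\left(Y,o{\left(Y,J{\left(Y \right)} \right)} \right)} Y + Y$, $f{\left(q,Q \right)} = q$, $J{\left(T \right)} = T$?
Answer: $122$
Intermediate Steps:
$o{\left(h,v \right)} = 4 v$
$M{\left(I \right)} = 2 - I - 2 I^{2}$ ($M{\left(I \right)} = 2 - \left(\left(I^{2} + I I\right) + I\right) = 2 - \left(\left(I^{2} + I^{2}\right) + I\right) = 2 - \left(2 I^{2} + I\right) = 2 - \left(I + 2 I^{2}\right) = 2 - I - 2 I^{2}$)
$t{\left(Y \right)} = Y + Y^{2}$ ($t{\left(Y \right)} = Y Y + Y = Y^{2} + Y = Y + Y^{2}$)
$-3184 + t{\left(M{\left(5 \right)} - 5 \right)} = -3184 + \left(\left(2 - 5 - 2 \cdot 5^{2}\right) - 5\right) \left(1 - 58\right) = -3184 + \left(\left(2 - 5 - 50\right) - 5\right) \left(1 - 58\right) = -3184 + \left(-53 - 5\right) \left(1 - 58\right) = -3184 - 58 \left(1 - 58\right) = -3184 - -3306 = -3184 + 3306 = 122$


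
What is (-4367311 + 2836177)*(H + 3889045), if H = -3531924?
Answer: -546800105214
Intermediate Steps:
(-4367311 + 2836177)*(H + 3889045) = (-4367311 + 2836177)*(-3531924 + 3889045) = -1531134*357121 = -546800105214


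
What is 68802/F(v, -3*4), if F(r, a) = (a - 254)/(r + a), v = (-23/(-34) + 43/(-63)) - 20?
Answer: 786143119/94962 ≈ 8278.5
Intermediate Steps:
v = -42853/2142 (v = (-23*(-1/34) + 43*(-1/63)) - 20 = (23/34 - 43/63) - 20 = -13/2142 - 20 = -42853/2142 ≈ -20.006)
F(r, a) = (-254 + a)/(a + r)
68802/F(v, -3*4) = 68802/(((-254 - 3*4)/(-3*4 - 42853/2142))) = 68802/(((-254 - 12)/(-12 - 42853/2142))) = 68802/((-266/(-68557/2142))) = 68802/((-2142/68557*(-266))) = 68802/(569772/68557) = 68802*(68557/569772) = 786143119/94962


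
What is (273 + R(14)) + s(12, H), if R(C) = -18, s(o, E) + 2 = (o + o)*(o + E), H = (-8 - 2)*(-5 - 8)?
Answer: 3661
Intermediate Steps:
H = 130 (H = -10*(-13) = 130)
s(o, E) = -2 + 2*o*(E + o) (s(o, E) = -2 + (o + o)*(o + E) = -2 + (2*o)*(E + o) = -2 + 2*o*(E + o))
(273 + R(14)) + s(12, H) = (273 - 18) + (-2 + 2*12**2 + 2*130*12) = 255 + (-2 + 2*144 + 3120) = 255 + (-2 + 288 + 3120) = 255 + 3406 = 3661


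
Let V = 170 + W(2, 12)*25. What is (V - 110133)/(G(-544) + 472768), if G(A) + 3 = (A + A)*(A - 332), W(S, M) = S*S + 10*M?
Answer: -106863/1425853 ≈ -0.074947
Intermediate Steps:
W(S, M) = S**2 + 10*M
G(A) = -3 + 2*A*(-332 + A) (G(A) = -3 + (A + A)*(A - 332) = -3 + (2*A)*(-332 + A) = -3 + 2*A*(-332 + A))
V = 3270 (V = 170 + (2**2 + 10*12)*25 = 170 + (4 + 120)*25 = 170 + 124*25 = 170 + 3100 = 3270)
(V - 110133)/(G(-544) + 472768) = (3270 - 110133)/((-3 - 664*(-544) + 2*(-544)**2) + 472768) = -106863/((-3 + 361216 + 2*295936) + 472768) = -106863/((-3 + 361216 + 591872) + 472768) = -106863/(953085 + 472768) = -106863/1425853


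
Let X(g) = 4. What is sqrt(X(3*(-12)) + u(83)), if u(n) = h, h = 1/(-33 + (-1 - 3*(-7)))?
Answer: sqrt(663)/13 ≈ 1.9807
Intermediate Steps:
h = -1/13 (h = 1/(-33 + (-1 + 21)) = 1/(-33 + 20) = 1/(-13) = -1/13 ≈ -0.076923)
u(n) = -1/13
sqrt(X(3*(-12)) + u(83)) = sqrt(4 - 1/13) = sqrt(51/13) = sqrt(663)/13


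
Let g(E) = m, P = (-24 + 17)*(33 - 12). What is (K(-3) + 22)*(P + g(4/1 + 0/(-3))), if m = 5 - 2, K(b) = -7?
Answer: -2160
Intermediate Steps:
P = -147 (P = -7*21 = -147)
m = 3
g(E) = 3
(K(-3) + 22)*(P + g(4/1 + 0/(-3))) = (-7 + 22)*(-147 + 3) = 15*(-144) = -2160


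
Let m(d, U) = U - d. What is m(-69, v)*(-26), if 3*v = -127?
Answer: -2080/3 ≈ -693.33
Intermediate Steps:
v = -127/3 (v = (⅓)*(-127) = -127/3 ≈ -42.333)
m(-69, v)*(-26) = (-127/3 - 1*(-69))*(-26) = (-127/3 + 69)*(-26) = (80/3)*(-26) = -2080/3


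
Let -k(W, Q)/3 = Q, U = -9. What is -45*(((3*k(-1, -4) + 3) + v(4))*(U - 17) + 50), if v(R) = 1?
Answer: 44550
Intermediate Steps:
k(W, Q) = -3*Q
-45*(((3*k(-1, -4) + 3) + v(4))*(U - 17) + 50) = -45*(((3*(-3*(-4)) + 3) + 1)*(-9 - 17) + 50) = -45*(((3*12 + 3) + 1)*(-26) + 50) = -45*(((36 + 3) + 1)*(-26) + 50) = -45*((39 + 1)*(-26) + 50) = -45*(40*(-26) + 50) = -45*(-1040 + 50) = -45*(-990) = 44550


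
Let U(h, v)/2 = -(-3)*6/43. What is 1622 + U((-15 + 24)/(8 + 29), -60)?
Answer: 69782/43 ≈ 1622.8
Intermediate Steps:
U(h, v) = 36/43 (U(h, v) = 2*(-(-3)*6/43) = 2*(-1*(-18)*(1/43)) = 2*(18*(1/43)) = 2*(18/43) = 36/43)
1622 + U((-15 + 24)/(8 + 29), -60) = 1622 + 36/43 = 69782/43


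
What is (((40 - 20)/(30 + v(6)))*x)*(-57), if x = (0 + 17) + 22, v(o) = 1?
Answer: -44460/31 ≈ -1434.2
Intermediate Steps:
x = 39 (x = 17 + 22 = 39)
(((40 - 20)/(30 + v(6)))*x)*(-57) = (((40 - 20)/(30 + 1))*39)*(-57) = ((20/31)*39)*(-57) = (780/31)*(-57) = -44460/31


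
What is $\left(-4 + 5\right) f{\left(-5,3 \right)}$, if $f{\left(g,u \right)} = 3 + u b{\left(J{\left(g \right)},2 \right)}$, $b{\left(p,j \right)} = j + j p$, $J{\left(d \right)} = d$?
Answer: $-21$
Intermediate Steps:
$f{\left(g,u \right)} = 3 + u \left(2 + 2 g\right)$ ($f{\left(g,u \right)} = 3 + u 2 \left(1 + g\right) = 3 + u \left(2 + 2 g\right)$)
$\left(-4 + 5\right) f{\left(-5,3 \right)} = \left(-4 + 5\right) \left(3 + 2 \cdot 3 \left(1 - 5\right)\right) = 1 \left(3 + 2 \cdot 3 \left(-4\right)\right) = 1 \left(3 - 24\right) = 1 \left(-21\right) = -21$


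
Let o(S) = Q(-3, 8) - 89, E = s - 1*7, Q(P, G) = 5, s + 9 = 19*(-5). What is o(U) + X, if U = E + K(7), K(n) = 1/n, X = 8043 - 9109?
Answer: -1150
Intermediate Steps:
s = -104 (s = -9 + 19*(-5) = -9 - 95 = -104)
X = -1066
E = -111 (E = -104 - 1*7 = -104 - 7 = -111)
U = -776/7 (U = -111 + 1/7 = -111 + ⅐ = -776/7 ≈ -110.86)
o(S) = -84 (o(S) = 5 - 89 = -84)
o(U) + X = -84 - 1066 = -1150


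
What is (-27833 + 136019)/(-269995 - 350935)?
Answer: -54093/310465 ≈ -0.17423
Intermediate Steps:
(-27833 + 136019)/(-269995 - 350935) = 108186/(-620930) = 108186*(-1/620930) = -54093/310465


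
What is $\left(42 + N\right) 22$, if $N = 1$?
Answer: $946$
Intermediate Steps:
$\left(42 + N\right) 22 = \left(42 + 1\right) 22 = 43 \cdot 22 = 946$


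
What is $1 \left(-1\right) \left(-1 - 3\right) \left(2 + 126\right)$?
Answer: $512$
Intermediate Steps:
$1 \left(-1\right) \left(-1 - 3\right) \left(2 + 126\right) = \left(-1\right) \left(-4\right) 128 = 4 \cdot 128 = 512$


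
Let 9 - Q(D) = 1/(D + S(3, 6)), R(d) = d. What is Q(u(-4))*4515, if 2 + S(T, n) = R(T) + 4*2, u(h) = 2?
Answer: 442470/11 ≈ 40225.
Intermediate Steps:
S(T, n) = 6 + T (S(T, n) = -2 + (T + 4*2) = -2 + (T + 8) = -2 + (8 + T) = 6 + T)
Q(D) = 9 - 1/(9 + D) (Q(D) = 9 - 1/(D + (6 + 3)) = 9 - 1/(D + 9) = 9 - 1/(9 + D))
Q(u(-4))*4515 = ((80 + 9*2)/(9 + 2))*4515 = ((80 + 18)/11)*4515 = ((1/11)*98)*4515 = (98/11)*4515 = 442470/11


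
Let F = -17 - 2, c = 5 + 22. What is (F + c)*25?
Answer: 200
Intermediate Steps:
c = 27
F = -19
(F + c)*25 = (-19 + 27)*25 = 8*25 = 200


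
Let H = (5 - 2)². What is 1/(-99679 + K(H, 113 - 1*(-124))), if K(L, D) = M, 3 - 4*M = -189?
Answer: -1/99631 ≈ -1.0037e-5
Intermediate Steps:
M = 48 (M = ¾ - ¼*(-189) = ¾ + 189/4 = 48)
H = 9 (H = 3² = 9)
K(L, D) = 48
1/(-99679 + K(H, 113 - 1*(-124))) = 1/(-99679 + 48) = 1/(-99631) = -1/99631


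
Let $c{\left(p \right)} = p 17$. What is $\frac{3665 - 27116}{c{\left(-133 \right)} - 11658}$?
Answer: $\frac{23451}{13919} \approx 1.6848$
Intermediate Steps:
$c{\left(p \right)} = 17 p$
$\frac{3665 - 27116}{c{\left(-133 \right)} - 11658} = \frac{3665 - 27116}{17 \left(-133\right) - 11658} = - \frac{23451}{-2261 - 11658} = - \frac{23451}{-13919} = \left(-23451\right) \left(- \frac{1}{13919}\right) = \frac{23451}{13919}$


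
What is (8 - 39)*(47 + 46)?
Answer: -2883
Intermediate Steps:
(8 - 39)*(47 + 46) = -31*93 = -2883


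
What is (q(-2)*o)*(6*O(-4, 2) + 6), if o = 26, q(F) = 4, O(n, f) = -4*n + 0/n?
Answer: 10608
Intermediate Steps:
O(n, f) = -4*n (O(n, f) = -4*n + 0 = -4*n)
(q(-2)*o)*(6*O(-4, 2) + 6) = (4*26)*(6*(-4*(-4)) + 6) = 104*(6*16 + 6) = 104*(96 + 6) = 104*102 = 10608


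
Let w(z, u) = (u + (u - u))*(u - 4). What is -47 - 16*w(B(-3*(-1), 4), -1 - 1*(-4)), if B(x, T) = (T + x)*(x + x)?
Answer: 1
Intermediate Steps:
B(x, T) = 2*x*(T + x) (B(x, T) = (T + x)*(2*x) = 2*x*(T + x))
w(z, u) = u*(-4 + u) (w(z, u) = (u + 0)*(-4 + u) = u*(-4 + u))
-47 - 16*w(B(-3*(-1), 4), -1 - 1*(-4)) = -47 - 16*(-1 - 1*(-4))*(-4 + (-1 - 1*(-4))) = -47 - 16*(-1 + 4)*(-4 + (-1 + 4)) = -47 - 48*(-4 + 3) = -47 - 48*(-1) = -47 - 16*(-3) = -47 + 48 = 1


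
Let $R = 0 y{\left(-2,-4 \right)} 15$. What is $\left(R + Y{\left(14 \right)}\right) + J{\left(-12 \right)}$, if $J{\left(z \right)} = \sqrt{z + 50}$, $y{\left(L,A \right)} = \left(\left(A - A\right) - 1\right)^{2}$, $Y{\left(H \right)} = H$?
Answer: $14 + \sqrt{38} \approx 20.164$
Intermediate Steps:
$y{\left(L,A \right)} = 1$ ($y{\left(L,A \right)} = \left(0 - 1\right)^{2} = \left(-1\right)^{2} = 1$)
$J{\left(z \right)} = \sqrt{50 + z}$
$R = 0$ ($R = 0 \cdot 1 \cdot 15 = 0 \cdot 15 = 0$)
$\left(R + Y{\left(14 \right)}\right) + J{\left(-12 \right)} = \left(0 + 14\right) + \sqrt{50 - 12} = 14 + \sqrt{38}$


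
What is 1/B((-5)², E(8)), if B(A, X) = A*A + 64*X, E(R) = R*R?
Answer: 1/4721 ≈ 0.00021182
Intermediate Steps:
E(R) = R²
B(A, X) = A² + 64*X
1/B((-5)², E(8)) = 1/(((-5)²)² + 64*8²) = 1/(25² + 64*64) = 1/(625 + 4096) = 1/4721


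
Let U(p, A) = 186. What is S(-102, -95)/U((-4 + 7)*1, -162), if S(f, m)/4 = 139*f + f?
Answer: -9520/31 ≈ -307.10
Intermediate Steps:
S(f, m) = 560*f (S(f, m) = 4*(139*f + f) = 4*(140*f) = 560*f)
S(-102, -95)/U((-4 + 7)*1, -162) = (560*(-102))/186 = -57120*1/186 = -9520/31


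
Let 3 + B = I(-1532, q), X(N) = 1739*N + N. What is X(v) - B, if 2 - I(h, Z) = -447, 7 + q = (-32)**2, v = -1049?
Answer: -1825706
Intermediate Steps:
q = 1017 (q = -7 + (-32)**2 = -7 + 1024 = 1017)
X(N) = 1740*N
I(h, Z) = 449 (I(h, Z) = 2 - 1*(-447) = 2 + 447 = 449)
B = 446 (B = -3 + 449 = 446)
X(v) - B = 1740*(-1049) - 1*446 = -1825260 - 446 = -1825706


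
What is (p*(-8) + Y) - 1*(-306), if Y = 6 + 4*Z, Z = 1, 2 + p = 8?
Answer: 268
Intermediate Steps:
p = 6 (p = -2 + 8 = 6)
Y = 10 (Y = 6 + 4*1 = 6 + 4 = 10)
(p*(-8) + Y) - 1*(-306) = (6*(-8) + 10) - 1*(-306) = (-48 + 10) + 306 = -38 + 306 = 268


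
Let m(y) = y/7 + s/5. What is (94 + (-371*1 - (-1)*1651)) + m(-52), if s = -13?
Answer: 47739/35 ≈ 1364.0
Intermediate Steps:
m(y) = -13/5 + y/7 (m(y) = y/7 - 13/5 = -13/5 + y/7)
(94 + (-371*1 - (-1)*1651)) + m(-52) = (94 + (-371*1 - (-1)*1651)) + (-13/5 + (⅐)*(-52)) = (94 + (-371 - 1*(-1651))) + (-13/5 - 52/7) = (94 + (-371 + 1651)) - 351/35 = (94 + 1280) - 351/35 = 1374 - 351/35 = 47739/35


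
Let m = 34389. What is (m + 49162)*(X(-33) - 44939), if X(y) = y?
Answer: -3757455572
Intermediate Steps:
(m + 49162)*(X(-33) - 44939) = (34389 + 49162)*(-33 - 44939) = 83551*(-44972) = -3757455572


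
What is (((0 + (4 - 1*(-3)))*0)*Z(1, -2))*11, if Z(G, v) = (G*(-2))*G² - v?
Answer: 0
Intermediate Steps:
Z(G, v) = -v - 2*G³ (Z(G, v) = (-2*G)*G² - v = -2*G³ - v = -v - 2*G³)
(((0 + (4 - 1*(-3)))*0)*Z(1, -2))*11 = (((0 + (4 - 1*(-3)))*0)*(-1*(-2) - 2*1³))*11 = (((0 + (4 + 3))*0)*(2 - 2*1))*11 = (((0 + 7)*0)*(2 - 2))*11 = ((7*0)*0)*11 = (0*0)*11 = 0*11 = 0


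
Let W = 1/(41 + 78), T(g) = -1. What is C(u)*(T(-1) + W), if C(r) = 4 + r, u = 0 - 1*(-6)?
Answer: -1180/119 ≈ -9.9160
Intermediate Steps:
u = 6 (u = 0 + 6 = 6)
W = 1/119 ≈ 0.0084034
C(u)*(T(-1) + W) = (4 + 6)*(-1 + 1/119) = 10*(-118/119) = -1180/119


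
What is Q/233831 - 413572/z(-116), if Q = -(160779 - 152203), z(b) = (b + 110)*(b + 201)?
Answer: 48350790286/59626905 ≈ 810.89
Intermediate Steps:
z(b) = (110 + b)*(201 + b)
Q = -8576 (Q = -1*8576 = -8576)
Q/233831 - 413572/z(-116) = -8576/233831 - 413572/(22110 + (-116)**2 + 311*(-116)) = -8576*1/233831 - 413572/(22110 + 13456 - 36076) = -8576/233831 - 413572/(-510) = -8576/233831 - 413572*(-1/510) = -8576/233831 + 206786/255 = 48350790286/59626905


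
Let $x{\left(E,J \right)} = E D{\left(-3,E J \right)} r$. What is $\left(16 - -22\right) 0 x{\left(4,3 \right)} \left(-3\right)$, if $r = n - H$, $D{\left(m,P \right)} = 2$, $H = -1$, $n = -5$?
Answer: $0$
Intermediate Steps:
$r = -4$ ($r = -5 - -1 = -5 + 1 = -4$)
$x{\left(E,J \right)} = - 8 E$ ($x{\left(E,J \right)} = E 2 \left(-4\right) = 2 E \left(-4\right) = - 8 E$)
$\left(16 - -22\right) 0 x{\left(4,3 \right)} \left(-3\right) = \left(16 - -22\right) 0 \left(\left(-8\right) 4\right) \left(-3\right) = \left(16 + 22\right) 0 \left(-32\right) \left(-3\right) = 38 \cdot 0 \left(-3\right) = 0 \left(-3\right) = 0$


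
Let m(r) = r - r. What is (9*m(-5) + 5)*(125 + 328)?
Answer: 2265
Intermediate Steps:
m(r) = 0
(9*m(-5) + 5)*(125 + 328) = (9*0 + 5)*(125 + 328) = (0 + 5)*453 = 5*453 = 2265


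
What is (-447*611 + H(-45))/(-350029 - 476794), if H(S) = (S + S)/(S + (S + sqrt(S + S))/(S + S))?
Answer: 97351014399/294718577881 + 540*I*sqrt(10)/294718577881 ≈ 0.33032 + 5.7941e-9*I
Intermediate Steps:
H(S) = 2*S/(S + (S + sqrt(2)*sqrt(S))/(2*S)) (H(S) = (2*S)/(S + (S + sqrt(2*S))/((2*S))) = (2*S)/(S + (S + sqrt(2)*sqrt(S))*(1/(2*S))) = (2*S)/(S + (S + sqrt(2)*sqrt(S))/(2*S)) = 2*S/(S + (S + sqrt(2)*sqrt(S))/(2*S)))
(-447*611 + H(-45))/(-350029 - 476794) = (-447*611 + 4*(-45)**2/(-45 + 2*(-45)**2 + sqrt(2)*sqrt(-45)))/(-350029 - 476794) = (-273117 + 4*2025/(-45 + 2*2025 + sqrt(2)*(3*I*sqrt(5))))/(-826823) = (-273117 + 4*2025/(-45 + 4050 + 3*I*sqrt(10)))*(-1/826823) = (-273117 + 4*2025/(4005 + 3*I*sqrt(10)))*(-1/826823) = (-273117 + 8100/(4005 + 3*I*sqrt(10)))*(-1/826823) = 273117/826823 - 8100/(826823*(4005 + 3*I*sqrt(10)))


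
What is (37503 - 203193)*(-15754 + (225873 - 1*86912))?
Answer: -20414167830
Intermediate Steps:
(37503 - 203193)*(-15754 + (225873 - 1*86912)) = -165690*(-15754 + (225873 - 86912)) = -165690*(-15754 + 138961) = -165690*123207 = -20414167830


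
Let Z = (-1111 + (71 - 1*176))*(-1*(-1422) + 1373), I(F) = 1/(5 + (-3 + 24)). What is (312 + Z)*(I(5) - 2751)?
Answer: 9348889700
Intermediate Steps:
I(F) = 1/26 (I(F) = 1/(5 + 21) = 1/26)
Z = -3398720 (Z = (-1111 + (71 - 176))*(1422 + 1373) = (-1111 - 105)*2795 = -1216*2795 = -3398720)
(312 + Z)*(I(5) - 2751) = (312 - 3398720)*(1/26 - 2751) = -3398408*(-71525/26) = 9348889700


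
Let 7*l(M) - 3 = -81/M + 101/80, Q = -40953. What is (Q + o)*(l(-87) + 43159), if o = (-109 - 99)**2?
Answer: 1619812736999/16240 ≈ 9.9742e+7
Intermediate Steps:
o = 43264 (o = (-208)**2 = 43264)
l(M) = 341/560 - 81/(7*M) (l(M) = 3/7 + (-81/M + 101/80)/7 = 3/7 + (101/80 - 81/M)/7 = 3/7 + (101/560 - 81/(7*M)) = 341/560 - 81/(7*M))
(Q + o)*(l(-87) + 43159) = (-40953 + 43264)*((1/560)*(-6480 + 341*(-87))/(-87) + 43159) = 2311*((1/560)*(-1/87)*(-6480 - 29667) + 43159) = 2311*((1/560)*(-1/87)*(-36147) + 43159) = 2311*(12049/16240 + 43159) = 2311*(700914209/16240) = 1619812736999/16240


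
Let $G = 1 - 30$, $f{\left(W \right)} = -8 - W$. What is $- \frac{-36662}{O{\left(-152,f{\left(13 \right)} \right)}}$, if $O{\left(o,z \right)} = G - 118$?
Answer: $- \frac{36662}{147} \approx -249.4$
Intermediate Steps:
$G = -29$ ($G = 1 - 30 = -29$)
$O{\left(o,z \right)} = -147$ ($O{\left(o,z \right)} = -29 - 118 = -147$)
$- \frac{-36662}{O{\left(-152,f{\left(13 \right)} \right)}} = - \frac{-36662}{-147} = - \frac{\left(-36662\right) \left(-1\right)}{147} = \left(-1\right) \frac{36662}{147} = - \frac{36662}{147}$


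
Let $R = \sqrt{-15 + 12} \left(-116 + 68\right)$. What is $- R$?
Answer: $48 i \sqrt{3} \approx 83.138 i$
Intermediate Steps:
$R = - 48 i \sqrt{3}$ ($R = \sqrt{-3} \left(-48\right) = i \sqrt{3} \left(-48\right) = - 48 i \sqrt{3} \approx - 83.138 i$)
$- R = - \left(-48\right) i \sqrt{3} = 48 i \sqrt{3}$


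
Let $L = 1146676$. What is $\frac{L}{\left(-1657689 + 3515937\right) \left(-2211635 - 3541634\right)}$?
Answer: $- \frac{286669}{2672750153178} \approx -1.0726 \cdot 10^{-7}$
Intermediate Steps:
$\frac{L}{\left(-1657689 + 3515937\right) \left(-2211635 - 3541634\right)} = \frac{1146676}{\left(-1657689 + 3515937\right) \left(-2211635 - 3541634\right)} = \frac{1146676}{1858248 \left(-5753269\right)} = \frac{1146676}{-10691000612712} = 1146676 \left(- \frac{1}{10691000612712}\right) = - \frac{286669}{2672750153178}$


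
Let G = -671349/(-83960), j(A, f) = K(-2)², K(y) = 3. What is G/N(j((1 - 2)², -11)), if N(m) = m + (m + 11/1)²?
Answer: 671349/34339640 ≈ 0.019550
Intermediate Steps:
j(A, f) = 9 (j(A, f) = 3² = 9)
N(m) = m + (11 + m)² (N(m) = m + (m + 11*1)² = m + (m + 11)² = m + (11 + m)²)
G = 671349/83960 (G = -671349*(-1/83960) = 671349/83960 ≈ 7.9961)
G/N(j((1 - 2)², -11)) = 671349/(83960*(9 + (11 + 9)²)) = 671349/(83960*(9 + 20²)) = 671349/(83960*(9 + 400)) = (671349/83960)/409 = (671349/83960)*(1/409) = 671349/34339640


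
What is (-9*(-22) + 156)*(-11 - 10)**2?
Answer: 156114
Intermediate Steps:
(-9*(-22) + 156)*(-11 - 10)**2 = (198 + 156)*(-21)**2 = 354*441 = 156114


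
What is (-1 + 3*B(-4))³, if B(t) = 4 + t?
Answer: -1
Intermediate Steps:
(-1 + 3*B(-4))³ = (-1 + 3*(4 - 4))³ = (-1 + 3*0)³ = (-1 + 0)³ = (-1)³ = -1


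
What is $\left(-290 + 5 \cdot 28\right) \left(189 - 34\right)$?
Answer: $-23250$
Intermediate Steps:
$\left(-290 + 5 \cdot 28\right) \left(189 - 34\right) = \left(-290 + 140\right) 155 = \left(-150\right) 155 = -23250$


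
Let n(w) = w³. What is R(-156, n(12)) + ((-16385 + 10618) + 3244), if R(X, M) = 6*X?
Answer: -3459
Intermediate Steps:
R(-156, n(12)) + ((-16385 + 10618) + 3244) = 6*(-156) + ((-16385 + 10618) + 3244) = -936 + (-5767 + 3244) = -936 - 2523 = -3459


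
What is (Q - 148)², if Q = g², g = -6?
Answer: 12544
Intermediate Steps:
Q = 36 (Q = (-6)² = 36)
(Q - 148)² = (36 - 148)² = (-112)² = 12544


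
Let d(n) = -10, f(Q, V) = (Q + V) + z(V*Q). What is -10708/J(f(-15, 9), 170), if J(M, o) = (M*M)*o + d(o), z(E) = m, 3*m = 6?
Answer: -5354/1355 ≈ -3.9513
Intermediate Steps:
m = 2 (m = (⅓)*6 = 2)
z(E) = 2
f(Q, V) = 2 + Q + V (f(Q, V) = (Q + V) + 2 = 2 + Q + V)
J(M, o) = -10 + o*M² (J(M, o) = (M*M)*o - 10 = M²*o - 10 = o*M² - 10 = -10 + o*M²)
-10708/J(f(-15, 9), 170) = -10708/(-10 + 170*(2 - 15 + 9)²) = -10708/(-10 + 170*(-4)²) = -10708/(-10 + 170*16) = -10708/(-10 + 2720) = -10708/2710 = -10708*1/2710 = -5354/1355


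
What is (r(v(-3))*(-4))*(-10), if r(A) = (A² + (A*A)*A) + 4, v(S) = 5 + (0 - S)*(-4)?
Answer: -11600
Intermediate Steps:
v(S) = 5 + 4*S (v(S) = 5 - S*(-4) = 5 + 4*S)
r(A) = 4 + A² + A³ (r(A) = (A² + A²*A) + 4 = (A² + A³) + 4 = 4 + A² + A³)
(r(v(-3))*(-4))*(-10) = ((4 + (5 + 4*(-3))² + (5 + 4*(-3))³)*(-4))*(-10) = ((4 + (5 - 12)² + (5 - 12)³)*(-4))*(-10) = ((4 + (-7)² + (-7)³)*(-4))*(-10) = ((4 + 49 - 343)*(-4))*(-10) = -290*(-4)*(-10) = 1160*(-10) = -11600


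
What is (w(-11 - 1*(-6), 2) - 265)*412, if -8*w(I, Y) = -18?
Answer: -108253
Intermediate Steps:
w(I, Y) = 9/4 (w(I, Y) = -1/8*(-18) = 9/4)
(w(-11 - 1*(-6), 2) - 265)*412 = (9/4 - 265)*412 = -1051/4*412 = -108253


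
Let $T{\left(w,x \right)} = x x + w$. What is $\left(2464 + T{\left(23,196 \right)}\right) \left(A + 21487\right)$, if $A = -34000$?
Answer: $-511819239$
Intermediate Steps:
$T{\left(w,x \right)} = w + x^{2}$ ($T{\left(w,x \right)} = x^{2} + w = w + x^{2}$)
$\left(2464 + T{\left(23,196 \right)}\right) \left(A + 21487\right) = \left(2464 + \left(23 + 196^{2}\right)\right) \left(-34000 + 21487\right) = \left(2464 + \left(23 + 38416\right)\right) \left(-12513\right) = \left(2464 + 38439\right) \left(-12513\right) = 40903 \left(-12513\right) = -511819239$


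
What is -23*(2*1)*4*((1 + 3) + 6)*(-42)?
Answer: 77280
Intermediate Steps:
-23*(2*1)*4*((1 + 3) + 6)*(-42) = -23*2*4*(4 + 6)*(-42) = -184*10*(-42) = -23*80*(-42) = -1840*(-42) = 77280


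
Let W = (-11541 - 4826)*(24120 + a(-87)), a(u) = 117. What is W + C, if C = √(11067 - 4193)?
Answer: -396686979 + √6874 ≈ -3.9669e+8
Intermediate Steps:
C = √6874 ≈ 82.910
W = -396686979 (W = (-11541 - 4826)*(24120 + 117) = -16367*24237 = -396686979)
W + C = -396686979 + √6874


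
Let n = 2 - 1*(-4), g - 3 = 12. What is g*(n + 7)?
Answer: 195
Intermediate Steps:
g = 15 (g = 3 + 12 = 15)
n = 6 (n = 2 + 4 = 6)
g*(n + 7) = 15*(6 + 7) = 15*13 = 195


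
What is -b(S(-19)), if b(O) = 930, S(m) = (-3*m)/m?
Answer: -930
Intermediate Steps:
S(m) = -3
-b(S(-19)) = -1*930 = -930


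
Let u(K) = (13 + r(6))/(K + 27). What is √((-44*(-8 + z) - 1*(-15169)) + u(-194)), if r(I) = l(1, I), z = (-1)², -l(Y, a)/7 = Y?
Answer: √431637051/167 ≈ 124.41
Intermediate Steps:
l(Y, a) = -7*Y
z = 1
r(I) = -7 (r(I) = -7*1 = -7)
u(K) = 6/(27 + K) (u(K) = (13 - 7)/(K + 27) = 6/(27 + K))
√((-44*(-8 + z) - 1*(-15169)) + u(-194)) = √((-44*(-8 + 1) - 1*(-15169)) + 6/(27 - 194)) = √((-44*(-7) + 15169) + 6/(-167)) = √((308 + 15169) + 6*(-1/167)) = √(15477 - 6/167) = √(2584653/167) = √431637051/167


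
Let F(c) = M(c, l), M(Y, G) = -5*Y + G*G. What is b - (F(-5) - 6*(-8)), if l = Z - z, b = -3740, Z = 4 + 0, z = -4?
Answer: -3877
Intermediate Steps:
Z = 4
l = 8 (l = 4 - 1*(-4) = 4 + 4 = 8)
M(Y, G) = G² - 5*Y (M(Y, G) = -5*Y + G² = G² - 5*Y)
F(c) = 64 - 5*c (F(c) = 8² - 5*c = 64 - 5*c)
b - (F(-5) - 6*(-8)) = -3740 - ((64 - 5*(-5)) - 6*(-8)) = -3740 - ((64 + 25) + 48) = -3740 - (89 + 48) = -3740 - 1*137 = -3740 - 137 = -3877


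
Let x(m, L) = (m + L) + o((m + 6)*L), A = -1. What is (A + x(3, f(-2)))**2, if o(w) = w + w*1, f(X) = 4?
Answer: 6084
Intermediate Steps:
o(w) = 2*w (o(w) = w + w = 2*w)
x(m, L) = L + m + 2*L*(6 + m) (x(m, L) = (m + L) + 2*((m + 6)*L) = (L + m) + 2*((6 + m)*L) = (L + m) + 2*(L*(6 + m)) = (L + m) + 2*L*(6 + m) = L + m + 2*L*(6 + m))
(A + x(3, f(-2)))**2 = (-1 + (4 + 3 + 2*4*(6 + 3)))**2 = (-1 + (4 + 3 + 2*4*9))**2 = (-1 + (4 + 3 + 72))**2 = (-1 + 79)**2 = 78**2 = 6084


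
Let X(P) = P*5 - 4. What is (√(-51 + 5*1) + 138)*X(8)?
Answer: 4968 + 36*I*√46 ≈ 4968.0 + 244.16*I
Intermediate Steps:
X(P) = -4 + 5*P (X(P) = 5*P - 4 = -4 + 5*P)
(√(-51 + 5*1) + 138)*X(8) = (√(-51 + 5*1) + 138)*(-4 + 5*8) = (√(-51 + 5) + 138)*(-4 + 40) = (√(-46) + 138)*36 = (I*√46 + 138)*36 = (138 + I*√46)*36 = 4968 + 36*I*√46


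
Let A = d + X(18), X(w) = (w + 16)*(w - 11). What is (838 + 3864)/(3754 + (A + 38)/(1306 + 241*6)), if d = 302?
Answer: 6469952/5165793 ≈ 1.2525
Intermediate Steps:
X(w) = (-11 + w)*(16 + w) (X(w) = (16 + w)*(-11 + w) = (-11 + w)*(16 + w))
A = 540 (A = 302 + (-176 + 18² + 5*18) = 302 + (-176 + 324 + 90) = 302 + 238 = 540)
(838 + 3864)/(3754 + (A + 38)/(1306 + 241*6)) = (838 + 3864)/(3754 + (540 + 38)/(1306 + 241*6)) = 4702/(3754 + 578/(1306 + 1446)) = 4702/(3754 + 578/2752) = 4702/(3754 + 578*(1/2752)) = 4702/(3754 + 289/1376) = 4702/(5165793/1376) = 4702*(1376/5165793) = 6469952/5165793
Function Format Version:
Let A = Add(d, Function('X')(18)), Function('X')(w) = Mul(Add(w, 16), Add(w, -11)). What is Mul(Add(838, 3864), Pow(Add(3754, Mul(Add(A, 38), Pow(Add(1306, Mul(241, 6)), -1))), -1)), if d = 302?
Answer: Rational(6469952, 5165793) ≈ 1.2525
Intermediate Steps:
Function('X')(w) = Mul(Add(-11, w), Add(16, w)) (Function('X')(w) = Mul(Add(16, w), Add(-11, w)) = Mul(Add(-11, w), Add(16, w)))
A = 540 (A = Add(302, Add(-176, Pow(18, 2), Mul(5, 18))) = Add(302, Add(-176, 324, 90)) = Add(302, 238) = 540)
Mul(Add(838, 3864), Pow(Add(3754, Mul(Add(A, 38), Pow(Add(1306, Mul(241, 6)), -1))), -1)) = Mul(Add(838, 3864), Pow(Add(3754, Mul(Add(540, 38), Pow(Add(1306, Mul(241, 6)), -1))), -1)) = Mul(4702, Pow(Add(3754, Mul(578, Pow(Add(1306, 1446), -1))), -1)) = Mul(4702, Pow(Add(3754, Mul(578, Pow(2752, -1))), -1)) = Mul(4702, Pow(Add(3754, Mul(578, Rational(1, 2752))), -1)) = Mul(4702, Pow(Add(3754, Rational(289, 1376)), -1)) = Mul(4702, Pow(Rational(5165793, 1376), -1)) = Mul(4702, Rational(1376, 5165793)) = Rational(6469952, 5165793)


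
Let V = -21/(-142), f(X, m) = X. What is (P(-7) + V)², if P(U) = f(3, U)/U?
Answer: 77841/988036 ≈ 0.078784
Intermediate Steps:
V = 21/142 (V = -21*(-1/142) = 21/142 ≈ 0.14789)
P(U) = 3/U
(P(-7) + V)² = (3/(-7) + 21/142)² = (3*(-⅐) + 21/142)² = (-3/7 + 21/142)² = (-279/994)² = 77841/988036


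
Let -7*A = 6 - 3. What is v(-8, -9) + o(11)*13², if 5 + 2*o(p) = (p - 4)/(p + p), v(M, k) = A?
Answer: -121981/308 ≈ -396.04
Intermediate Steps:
A = -3/7 (A = -(6 - 3)/7 = -⅐*3 = -3/7 ≈ -0.42857)
v(M, k) = -3/7
o(p) = -5/2 + (-4 + p)/(4*p) (o(p) = -5/2 + ((p - 4)/(p + p))/2 = -5/2 + ((-4 + p)/((2*p)))/2 = -5/2 + ((-4 + p)*(1/(2*p)))/2 = -5/2 + ((-4 + p)/(2*p))/2 = -5/2 + (-4 + p)/(4*p))
v(-8, -9) + o(11)*13² = -3/7 + (-9/4 - 1/11)*13² = -3/7 + (-9/4 - 1*1/11)*169 = -3/7 + (-9/4 - 1/11)*169 = -3/7 - 103/44*169 = -3/7 - 17407/44 = -121981/308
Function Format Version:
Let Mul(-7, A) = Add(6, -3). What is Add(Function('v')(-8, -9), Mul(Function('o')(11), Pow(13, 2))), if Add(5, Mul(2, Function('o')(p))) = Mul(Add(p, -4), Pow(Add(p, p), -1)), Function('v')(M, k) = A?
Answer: Rational(-121981, 308) ≈ -396.04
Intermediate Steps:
A = Rational(-3, 7) (A = Mul(Rational(-1, 7), Add(6, -3)) = Mul(Rational(-1, 7), 3) = Rational(-3, 7) ≈ -0.42857)
Function('v')(M, k) = Rational(-3, 7)
Function('o')(p) = Add(Rational(-5, 2), Mul(Rational(1, 4), Pow(p, -1), Add(-4, p))) (Function('o')(p) = Add(Rational(-5, 2), Mul(Rational(1, 2), Mul(Add(p, -4), Pow(Add(p, p), -1)))) = Add(Rational(-5, 2), Mul(Rational(1, 2), Mul(Add(-4, p), Pow(Mul(2, p), -1)))) = Add(Rational(-5, 2), Mul(Rational(1, 2), Mul(Add(-4, p), Mul(Rational(1, 2), Pow(p, -1))))) = Add(Rational(-5, 2), Mul(Rational(1, 2), Mul(Rational(1, 2), Pow(p, -1), Add(-4, p)))) = Add(Rational(-5, 2), Mul(Rational(1, 4), Pow(p, -1), Add(-4, p))))
Add(Function('v')(-8, -9), Mul(Function('o')(11), Pow(13, 2))) = Add(Rational(-3, 7), Mul(Add(Rational(-9, 4), Mul(-1, Pow(11, -1))), Pow(13, 2))) = Add(Rational(-3, 7), Mul(Add(Rational(-9, 4), Mul(-1, Rational(1, 11))), 169)) = Add(Rational(-3, 7), Mul(Add(Rational(-9, 4), Rational(-1, 11)), 169)) = Add(Rational(-3, 7), Mul(Rational(-103, 44), 169)) = Add(Rational(-3, 7), Rational(-17407, 44)) = Rational(-121981, 308)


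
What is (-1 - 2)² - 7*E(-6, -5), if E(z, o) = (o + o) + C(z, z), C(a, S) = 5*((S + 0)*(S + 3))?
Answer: -551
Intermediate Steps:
C(a, S) = 5*S*(3 + S) (C(a, S) = 5*(S*(3 + S)) = 5*S*(3 + S))
E(z, o) = 2*o + 5*z*(3 + z) (E(z, o) = (o + o) + 5*z*(3 + z) = 2*o + 5*z*(3 + z))
(-1 - 2)² - 7*E(-6, -5) = (-1 - 2)² - 7*(2*(-5) + 5*(-6)*(3 - 6)) = (-3)² - 7*(-10 + 5*(-6)*(-3)) = 9 - 7*(-10 + 90) = 9 - 7*80 = 9 - 560 = -551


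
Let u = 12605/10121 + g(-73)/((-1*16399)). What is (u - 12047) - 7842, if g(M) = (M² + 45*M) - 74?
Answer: -3300875664006/165974279 ≈ -19888.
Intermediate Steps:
g(M) = -74 + M² + 45*M
u = 186771025/165974279 (u = 12605/10121 + (-74 + (-73)² + 45*(-73))/((-1*16399)) = 12605*(1/10121) + (-74 + 5329 - 3285)/(-16399) = 12605/10121 + 1970*(-1/16399) = 12605/10121 - 1970/16399 = 186771025/165974279 ≈ 1.1253)
(u - 12047) - 7842 = (186771025/165974279 - 12047) - 7842 = -1999305368088/165974279 - 7842 = -3300875664006/165974279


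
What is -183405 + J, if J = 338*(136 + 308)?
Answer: -33333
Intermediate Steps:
J = 150072 (J = 338*444 = 150072)
-183405 + J = -183405 + 150072 = -33333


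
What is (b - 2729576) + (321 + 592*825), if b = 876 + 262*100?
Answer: -2213779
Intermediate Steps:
b = 27076 (b = 876 + 26200 = 27076)
(b - 2729576) + (321 + 592*825) = (27076 - 2729576) + (321 + 592*825) = -2702500 + (321 + 488400) = -2702500 + 488721 = -2213779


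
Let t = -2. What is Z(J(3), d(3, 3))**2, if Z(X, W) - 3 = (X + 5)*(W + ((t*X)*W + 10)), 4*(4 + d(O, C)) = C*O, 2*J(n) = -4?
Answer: 729/16 ≈ 45.563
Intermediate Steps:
J(n) = -2 (J(n) = (1/2)*(-4) = -2)
d(O, C) = -4 + C*O/4 (d(O, C) = -4 + (C*O)/4 = -4 + C*O/4)
Z(X, W) = 3 + (5 + X)*(10 + W - 2*W*X) (Z(X, W) = 3 + (X + 5)*(W + ((-2*X)*W + 10)) = 3 + (5 + X)*(W + (-2*W*X + 10)) = 3 + (5 + X)*(W + (10 - 2*W*X)) = 3 + (5 + X)*(10 + W - 2*W*X))
Z(J(3), d(3, 3))**2 = (53 + 5*(-4 + (1/4)*3*3) + 10*(-2) - 9*(-4 + (1/4)*3*3)*(-2) - 2*(-4 + (1/4)*3*3)*(-2)**2)**2 = (53 + 5*(-4 + 9/4) - 20 - 9*(-4 + 9/4)*(-2) - 2*(-4 + 9/4)*4)**2 = (53 + 5*(-7/4) - 20 - 9*(-7/4)*(-2) - 2*(-7/4)*4)**2 = (53 - 35/4 - 20 - 63/2 + 14)**2 = (27/4)**2 = 729/16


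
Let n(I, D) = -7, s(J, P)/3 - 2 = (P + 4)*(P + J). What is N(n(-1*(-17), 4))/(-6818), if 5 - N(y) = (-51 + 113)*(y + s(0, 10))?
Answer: 25973/6818 ≈ 3.8095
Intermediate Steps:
s(J, P) = 6 + 3*(4 + P)*(J + P) (s(J, P) = 6 + 3*((P + 4)*(P + J)) = 6 + 3*((4 + P)*(J + P)) = 6 + 3*(4 + P)*(J + P))
N(y) = -26407 - 62*y (N(y) = 5 - (-51 + 113)*(y + (6 + 3*10² + 12*0 + 12*10 + 3*0*10)) = 5 - 62*(y + (6 + 3*100 + 0 + 120 + 0)) = 5 - 62*(y + (6 + 300 + 0 + 120 + 0)) = 5 - 62*(y + 426) = 5 - 62*(426 + y) = 5 - (26412 + 62*y) = 5 + (-26412 - 62*y) = -26407 - 62*y)
N(n(-1*(-17), 4))/(-6818) = (-26407 - 62*(-7))/(-6818) = (-26407 + 434)*(-1/6818) = -25973*(-1/6818) = 25973/6818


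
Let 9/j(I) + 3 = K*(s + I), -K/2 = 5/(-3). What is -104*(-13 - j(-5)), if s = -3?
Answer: 117520/89 ≈ 1320.4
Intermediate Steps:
K = 10/3 (K = -10/(-3) = -10*(-1)/3 = -2*(-5/3) = 10/3 ≈ 3.3333)
j(I) = 9/(-13 + 10*I/3) (j(I) = 9/(-3 + 10*(-3 + I)/3) = 9/(-3 + (-10 + 10*I/3)) = 9/(-13 + 10*I/3))
-104*(-13 - j(-5)) = -104*(-13 - 27/(-39 + 10*(-5))) = -104*(-13 - 27/(-39 - 50)) = -104*(-13 - 27/(-89)) = -104*(-13 - 27*(-1)/89) = -104*(-13 - 1*(-27/89)) = -104*(-13 + 27/89) = -104*(-1130/89) = 117520/89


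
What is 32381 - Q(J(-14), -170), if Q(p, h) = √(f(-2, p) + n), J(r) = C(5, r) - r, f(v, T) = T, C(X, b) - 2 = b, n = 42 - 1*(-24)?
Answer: 32381 - 2*√17 ≈ 32373.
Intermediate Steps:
n = 66 (n = 42 + 24 = 66)
C(X, b) = 2 + b
J(r) = 2 (J(r) = (2 + r) - r = 2)
Q(p, h) = √(66 + p) (Q(p, h) = √(p + 66) = √(66 + p))
32381 - Q(J(-14), -170) = 32381 - √(66 + 2) = 32381 - √68 = 32381 - 2*√17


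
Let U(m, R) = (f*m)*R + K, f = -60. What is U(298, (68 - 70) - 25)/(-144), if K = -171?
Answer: -53621/16 ≈ -3351.3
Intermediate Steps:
U(m, R) = -171 - 60*R*m (U(m, R) = (-60*m)*R - 171 = -60*R*m - 171 = -171 - 60*R*m)
U(298, (68 - 70) - 25)/(-144) = (-171 - 60*((68 - 70) - 25)*298)/(-144) = (-171 - 60*(-2 - 25)*298)*(-1/144) = (-171 - 60*(-27)*298)*(-1/144) = (-171 + 482760)*(-1/144) = 482589*(-1/144) = -53621/16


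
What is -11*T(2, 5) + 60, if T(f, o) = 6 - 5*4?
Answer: 214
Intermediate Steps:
T(f, o) = -14 (T(f, o) = 6 - 20 = -14)
-11*T(2, 5) + 60 = -11*(-14) + 60 = 154 + 60 = 214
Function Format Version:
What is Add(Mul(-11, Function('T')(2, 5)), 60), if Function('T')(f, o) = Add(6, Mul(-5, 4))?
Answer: 214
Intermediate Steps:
Function('T')(f, o) = -14 (Function('T')(f, o) = Add(6, -20) = -14)
Add(Mul(-11, Function('T')(2, 5)), 60) = Add(Mul(-11, -14), 60) = Add(154, 60) = 214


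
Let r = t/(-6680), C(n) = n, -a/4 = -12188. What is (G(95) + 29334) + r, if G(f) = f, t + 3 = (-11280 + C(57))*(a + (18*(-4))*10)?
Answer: 735648859/6680 ≈ 1.1013e+5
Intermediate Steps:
a = 48752 (a = -4*(-12188) = 48752)
t = -539063139 (t = -3 + (-11280 + 57)*(48752 + (18*(-4))*10) = -3 - 11223*(48752 - 72*10) = -3 - 11223*(48752 - 720) = -3 - 11223*48032 = -3 - 539063136 = -539063139)
r = 539063139/6680 (r = -539063139/(-6680) = -539063139*(-1/6680) = 539063139/6680 ≈ 80698.)
(G(95) + 29334) + r = (95 + 29334) + 539063139/6680 = 29429 + 539063139/6680 = 735648859/6680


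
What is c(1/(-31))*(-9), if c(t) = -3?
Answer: 27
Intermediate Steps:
c(1/(-31))*(-9) = -3*(-9) = 27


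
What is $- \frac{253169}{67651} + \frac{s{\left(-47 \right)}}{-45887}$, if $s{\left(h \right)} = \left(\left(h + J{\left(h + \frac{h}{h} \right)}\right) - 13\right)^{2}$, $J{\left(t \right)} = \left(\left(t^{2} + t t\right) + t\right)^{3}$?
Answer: $- \frac{363973331556570530515633919}{3104301437} \approx -1.1725 \cdot 10^{17}$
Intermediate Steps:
$J{\left(t \right)} = \left(t + 2 t^{2}\right)^{3}$ ($J{\left(t \right)} = \left(\left(t^{2} + t^{2}\right) + t\right)^{3} = \left(2 t^{2} + t\right)^{3} = \left(t + 2 t^{2}\right)^{3}$)
$s{\left(h \right)} = \left(-13 + h + \left(1 + h\right)^{3} \left(3 + 2 h\right)^{3}\right)^{2}$ ($s{\left(h \right)} = \left(\left(h + \left(h + \frac{h}{h}\right)^{3} \left(1 + 2 \left(h + \frac{h}{h}\right)\right)^{3}\right) - 13\right)^{2} = \left(\left(h + \left(h + 1\right)^{3} \left(1 + 2 \left(h + 1\right)\right)^{3}\right) - 13\right)^{2} = \left(\left(h + \left(1 + h\right)^{3} \left(1 + 2 \left(1 + h\right)\right)^{3}\right) - 13\right)^{2} = \left(\left(h + \left(1 + h\right)^{3} \left(1 + \left(2 + 2 h\right)\right)^{3}\right) - 13\right)^{2} = \left(\left(h + \left(1 + h\right)^{3} \left(3 + 2 h\right)^{3}\right) - 13\right)^{2} = \left(-13 + h + \left(1 + h\right)^{3} \left(3 + 2 h\right)^{3}\right)^{2}$)
$- \frac{253169}{67651} + \frac{s{\left(-47 \right)}}{-45887} = - \frac{253169}{67651} + \frac{\left(-13 - 47 + \left(1 - 47\right)^{3} \left(3 + 2 \left(-47\right)\right)^{3}\right)^{2}}{-45887} = \left(-253169\right) \frac{1}{67651} + \left(-13 - 47 + \left(-46\right)^{3} \left(3 - 94\right)^{3}\right)^{2} \left(- \frac{1}{45887}\right) = - \frac{253169}{67651} + \left(-13 - 47 - 97336 \left(-91\right)^{3}\right)^{2} \left(- \frac{1}{45887}\right) = - \frac{253169}{67651} + \left(-13 - 47 - -73349586856\right)^{2} \left(- \frac{1}{45887}\right) = - \frac{253169}{67651} + \left(-13 - 47 + 73349586856\right)^{2} \left(- \frac{1}{45887}\right) = - \frac{253169}{67651} + 73349586796^{2} \left(- \frac{1}{45887}\right) = - \frac{253169}{67651} + 5380161883143937545616 \left(- \frac{1}{45887}\right) = - \frac{253169}{67651} - \frac{5380161883143937545616}{45887} = - \frac{363973331556570530515633919}{3104301437}$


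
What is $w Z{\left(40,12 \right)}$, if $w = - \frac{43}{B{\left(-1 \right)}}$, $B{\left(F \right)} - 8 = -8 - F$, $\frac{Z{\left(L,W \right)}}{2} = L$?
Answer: $-3440$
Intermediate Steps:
$Z{\left(L,W \right)} = 2 L$
$B{\left(F \right)} = - F$ ($B{\left(F \right)} = 8 - \left(8 + F\right) = - F$)
$w = -43$ ($w = - \frac{43}{\left(-1\right) \left(-1\right)} = - \frac{43}{1} = \left(-43\right) 1 = -43$)
$w Z{\left(40,12 \right)} = - 43 \cdot 2 \cdot 40 = \left(-43\right) 80 = -3440$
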